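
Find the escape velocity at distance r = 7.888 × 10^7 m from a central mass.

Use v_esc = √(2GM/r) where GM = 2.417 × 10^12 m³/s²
r = 7.888 × 10^7 m
GM = 2.417 × 10^12 m³/s²
2GM/r = 2 × (2.417 × 10^12) / (7.888 × 10^7) = 61283 m²/s²
v_esc = √(2GM/r) = 247.554 m/s ≈ 247.6 m/s

Final answer: 247.6 m/s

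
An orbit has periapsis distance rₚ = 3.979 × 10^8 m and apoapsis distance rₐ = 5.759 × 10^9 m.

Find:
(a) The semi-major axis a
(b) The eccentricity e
rₚ = 3.979 × 10^8 m
rₐ = 5.759 × 10^9 m
(a) a = (rₚ + rₐ)/2 = 3.07845 × 10^9 m ≈ 3.078 × 10^9 m
(b) e = (rₐ − rₚ)/(rₐ + rₚ) = (5.3611 × 10^9) / (6.1569 × 10^9) = 0.870747

Final answer:
(a) a = 3.078 × 10^9 m
(b) e = 0.8707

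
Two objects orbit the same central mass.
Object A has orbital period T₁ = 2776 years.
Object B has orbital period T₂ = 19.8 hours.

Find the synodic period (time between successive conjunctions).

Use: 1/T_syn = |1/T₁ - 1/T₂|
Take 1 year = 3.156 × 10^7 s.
T₁ = 2776 years = 8.76106 × 10^10 s
T₂ = 19.8 hours = 71280 s
1/T₁ = 1.14141 × 10^-11 s⁻¹
1/T₂ = 1.40292 × 10^-5 s⁻¹
|1/T₁ − 1/T₂| = 1.40292 × 10^-5 s⁻¹
T_syn = 1 / |1/T₁ − 1/T₂| = 71280.1 s ≈ 19.8 hours

Final answer: T_syn = 19.8 hours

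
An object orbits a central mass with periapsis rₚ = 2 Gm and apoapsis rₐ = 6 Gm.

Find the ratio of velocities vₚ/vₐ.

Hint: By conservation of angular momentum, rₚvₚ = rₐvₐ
rₚ = 2 Gm = 2 × 10^9 m
rₐ = 6 Gm = 6 × 10^9 m
rₚvₚ = rₐvₐ  ⇒  vₚ/vₐ = rₐ/rₚ
vₚ/vₐ = (6 × 10^9) / (2 × 10^9) = 3

Final answer: vₚ/vₐ = 3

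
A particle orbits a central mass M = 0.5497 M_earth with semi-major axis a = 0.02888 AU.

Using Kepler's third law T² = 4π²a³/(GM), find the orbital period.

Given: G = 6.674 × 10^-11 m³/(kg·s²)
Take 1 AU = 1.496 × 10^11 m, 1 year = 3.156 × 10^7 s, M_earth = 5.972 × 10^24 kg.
M = 0.5497 M_earth = 3.28281 × 10^24 kg
GM = G × M = 6.674 × 10^-11 × 3.28281 × 10^24 = 2.19095 × 10^14 m³/s²
a = 0.02888 AU = 4.32045 × 10^9 m
a³ = 8.06467 × 10^28 m³
T = 2π √(a³/GM) = 2π √((8.06467 × 10^28) / (2.19095 × 10^14)) = 2π × 1.91857 × 10^7 s
T = 1.20547 × 10^8 s ≈ 3.82 years

Final answer: 3.82 years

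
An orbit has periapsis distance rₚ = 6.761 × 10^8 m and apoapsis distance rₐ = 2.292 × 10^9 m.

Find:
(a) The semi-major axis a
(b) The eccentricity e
rₚ = 6.761 × 10^8 m
rₐ = 2.292 × 10^9 m
(a) a = (rₚ + rₐ)/2 = 1.48405 × 10^9 m ≈ 1.484 × 10^9 m
(b) e = (rₐ − rₚ)/(rₐ + rₚ) = (1.6159 × 10^9) / (2.9681 × 10^9) = 0.544422

Final answer:
(a) a = 1.484 × 10^9 m
(b) e = 0.5444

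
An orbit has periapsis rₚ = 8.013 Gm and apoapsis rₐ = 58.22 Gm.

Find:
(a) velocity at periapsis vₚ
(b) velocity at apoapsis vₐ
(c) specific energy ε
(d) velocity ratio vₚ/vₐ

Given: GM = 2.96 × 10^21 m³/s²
rₚ = 8.013 Gm = 8.013 × 10^9 m
rₐ = 58.22 Gm = 5.822 × 10^10 m
GM = 2.96 × 10^21 m³/s²
a = (rₚ + rₐ)/2 = 3.31165 × 10^10 m
e = (rₐ − rₚ)/(rₐ + rₚ) = (5.0207 × 10^10) / (6.6233 × 10^10) = 0.758036
(a) vₚ² = GM (2/rₚ − 1/a) = 2.96 × 10^21 × (2.49594 × 10^-10 − 3.01964 × 10^-11) = 6.49418 × 10^11 m²/s²;  vₚ = 805865 m/s ≈ 805.9 km/s
(b) vₐ² = GM (2/rₐ − 1/a) = 2.96 × 10^21 × (3.43525 × 10^-11 − 3.01964 × 10^-11) = 1.23018 × 10^10 m²/s²;  vₐ = 110914 m/s ≈ 110.9 km/s
(c) 2a = 6.6233 × 10^10 m;  ε = −GM/(2a) = -4.46907 × 10^10 J/kg ≈ -44.69 GJ/kg
(d) vₚ/vₐ = rₐ/rₚ (angular momentum) = (5.822 × 10^10) / (8.013 × 10^9) = 7.26569 ≈ 7.266

Final answer:
(a) velocity at periapsis vₚ = 805.9 km/s
(b) velocity at apoapsis vₐ = 110.9 km/s
(c) specific energy ε = -44.69 GJ/kg
(d) velocity ratio vₚ/vₐ = 7.266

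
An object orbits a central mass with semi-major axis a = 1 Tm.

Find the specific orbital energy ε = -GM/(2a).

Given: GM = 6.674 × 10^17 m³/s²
a = 1 Tm = 1 × 10^12 m
GM = 6.674 × 10^17 m³/s²
2a = 2 × 10^12 m
ε = −GM/(2a) = -333700 J/kg ≈ -333.7 kJ/kg

Final answer: -333.7 kJ/kg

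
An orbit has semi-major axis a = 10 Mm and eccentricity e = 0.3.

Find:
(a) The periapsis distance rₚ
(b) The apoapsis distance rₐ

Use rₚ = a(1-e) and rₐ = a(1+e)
a = 10 Mm = 1 × 10^7 m
e = 0.3:  1 − e = 0.7,  1 + e = 1.3
(a) rₚ = a(1 − e) = 1 × 10^7 m × 0.7 = 7 × 10^6 m ≈ 7 Mm
(b) rₐ = a(1 + e) = 1 × 10^7 m × 1.3 = 1.3 × 10^7 m ≈ 13 Mm

Final answer:
(a) rₚ = 7 Mm
(b) rₐ = 13 Mm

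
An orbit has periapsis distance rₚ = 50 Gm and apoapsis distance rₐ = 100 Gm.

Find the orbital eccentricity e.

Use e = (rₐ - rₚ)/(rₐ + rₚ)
rₚ = 50 Gm = 5 × 10^10 m
rₐ = 100 Gm = 1 × 10^11 m
rₐ − rₚ = 5 × 10^10 m
rₐ + rₚ = 1.5 × 10^11 m
e = (rₐ − rₚ)/(rₐ + rₚ) = 0.333333

Final answer: e = 0.3333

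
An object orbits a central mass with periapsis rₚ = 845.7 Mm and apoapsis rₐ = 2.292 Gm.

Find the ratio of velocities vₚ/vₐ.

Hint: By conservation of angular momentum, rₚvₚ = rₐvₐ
rₚ = 845.7 Mm = 8.457 × 10^8 m
rₐ = 2.292 Gm = 2.292 × 10^9 m
rₚvₚ = rₐvₐ  ⇒  vₚ/vₐ = rₐ/rₚ
vₚ/vₐ = (2.292 × 10^9) / (8.457 × 10^8) = 2.71018

Final answer: vₚ/vₐ = 2.71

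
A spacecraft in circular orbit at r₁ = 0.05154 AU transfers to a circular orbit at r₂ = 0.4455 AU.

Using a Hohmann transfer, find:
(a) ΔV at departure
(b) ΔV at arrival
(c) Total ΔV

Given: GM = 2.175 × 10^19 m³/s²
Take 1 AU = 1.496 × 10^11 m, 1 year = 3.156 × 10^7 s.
r₁ = 0.05154 AU = 7.71038 × 10^9 m
r₂ = 0.4455 AU = 6.66468 × 10^10 m
GM = 2.175 × 10^19 m³/s²
Transfer ellipse: a_t = (r₁ + r₂)/2 = 3.71786 × 10^10 m
Circular speed at r₁: v₁ = √(GM/r₁) = 53111.9 m/s
Transfer speed at r₁ (periapsis): v₁ₜ = √(GM(2/r₁ − 1/a_t)) = 71110.7 m/s
(a) ΔV₁ = v₁ₜ − v₁ = 17998.8 m/s ≈ 3.797 AU/year
Circular speed at r₂: v₂ = √(GM/r₂) = 18065.1 m/s
Transfer speed at r₂ (apoapsis): v₂ₜ = √(GM(2/r₂ − 1/a_t)) = 8226.81 m/s
(b) ΔV₂ = v₂ − v₂ₜ = 9838.27 m/s ≈ 2.076 AU/year
(c) ΔV_total = ΔV₁ + ΔV₂ = 27837.1 m/s ≈ 5.873 AU/year

Final answer:
(a) ΔV₁ = 3.797 AU/year
(b) ΔV₂ = 2.076 AU/year
(c) ΔV_total = 5.873 AU/year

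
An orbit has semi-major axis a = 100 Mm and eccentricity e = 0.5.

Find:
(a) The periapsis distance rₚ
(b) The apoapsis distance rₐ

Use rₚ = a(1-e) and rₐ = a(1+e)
a = 100 Mm = 1 × 10^8 m
e = 0.5:  1 − e = 0.5,  1 + e = 1.5
(a) rₚ = a(1 − e) = 1 × 10^8 m × 0.5 = 5 × 10^7 m ≈ 50 Mm
(b) rₐ = a(1 + e) = 1 × 10^8 m × 1.5 = 1.5 × 10^8 m ≈ 150 Mm

Final answer:
(a) rₚ = 50 Mm
(b) rₐ = 150 Mm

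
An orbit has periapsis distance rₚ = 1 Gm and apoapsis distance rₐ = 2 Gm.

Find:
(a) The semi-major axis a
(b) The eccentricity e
rₚ = 1 Gm = 1 × 10^9 m
rₐ = 2 Gm = 2 × 10^9 m
(a) a = (rₚ + rₐ)/2 = 1.5 × 10^9 m ≈ 1.5 Gm
(b) e = (rₐ − rₚ)/(rₐ + rₚ) = (1 × 10^9) / (3 × 10^9) = 0.333333

Final answer:
(a) a = 1.5 Gm
(b) e = 0.3333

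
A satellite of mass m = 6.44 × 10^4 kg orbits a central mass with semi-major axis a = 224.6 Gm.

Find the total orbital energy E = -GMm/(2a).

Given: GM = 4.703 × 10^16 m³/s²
a = 224.6 Gm = 2.246 × 10^11 m
GM = 4.703 × 10^16 m³/s²
2a = 4.492 × 10^11 m
GMm = 4.703 × 10^16 × 64400 = 3.02873 × 10^21 m³·kg/s²
E = −GMm/(2a) = -6.7425 × 10^9 J ≈ -6.743 GJ

Final answer: -6.743 GJ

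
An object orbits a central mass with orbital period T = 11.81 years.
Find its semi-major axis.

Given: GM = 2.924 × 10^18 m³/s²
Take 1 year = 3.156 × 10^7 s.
T = 11.81 years = 3.72724 × 10^8 s
GM = 2.924 × 10^18 m³/s²
Kepler's third law: a³ = GM T² / (4π²)
T² = 1.38923 × 10^17 s²
a³ = (2.924 × 10^18) × (1.38923 × 10^17) / (4π²) = 1.02894 × 10^34 m³
a = (a³)^(1/3) = 2.17502 × 10^11 m ≈ 2.175 × 10^11 m

Final answer: 2.175 × 10^11 m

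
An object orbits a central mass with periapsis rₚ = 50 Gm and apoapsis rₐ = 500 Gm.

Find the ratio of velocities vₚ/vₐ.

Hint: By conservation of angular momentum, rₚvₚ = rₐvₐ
rₚ = 50 Gm = 5 × 10^10 m
rₐ = 500 Gm = 5 × 10^11 m
rₚvₚ = rₐvₐ  ⇒  vₚ/vₐ = rₐ/rₚ
vₚ/vₐ = (5 × 10^11) / (5 × 10^10) = 10

Final answer: vₚ/vₐ = 10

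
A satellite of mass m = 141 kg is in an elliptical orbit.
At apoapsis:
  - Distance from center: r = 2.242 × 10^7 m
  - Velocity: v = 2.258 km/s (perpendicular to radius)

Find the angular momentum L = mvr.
r = 2.242 × 10^7 m
v = 2.258 km/s = 2258 m/s
vr = 2258 × 2.242 × 10^7 = 5.06244 × 10^10 m²/s
L = m × vr = 141 × 5.06244 × 10^10 = 7.13803 × 10^12 kg·m²/s ≈ 7.138 × 10^12 kg·m²/s

Final answer: L = 7.138 × 10^12 kg·m²/s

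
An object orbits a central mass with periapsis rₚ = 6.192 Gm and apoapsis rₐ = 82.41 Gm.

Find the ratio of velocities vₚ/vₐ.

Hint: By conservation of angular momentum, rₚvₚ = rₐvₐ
rₚ = 6.192 Gm = 6.192 × 10^9 m
rₐ = 82.41 Gm = 8.241 × 10^10 m
rₚvₚ = rₐvₐ  ⇒  vₚ/vₐ = rₐ/rₚ
vₚ/vₐ = (8.241 × 10^10) / (6.192 × 10^9) = 13.3091

Final answer: vₚ/vₐ = 13.31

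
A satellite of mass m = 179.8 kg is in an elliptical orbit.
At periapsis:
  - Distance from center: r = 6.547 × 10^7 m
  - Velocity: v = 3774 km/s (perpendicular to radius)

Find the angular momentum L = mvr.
r = 6.547 × 10^7 m
v = 3774 km/s = 3.774 × 10^6 m/s
vr = 3.774 × 10^6 × 6.547 × 10^7 = 2.47084 × 10^14 m²/s
L = m × vr = 179.8 × 2.47084 × 10^14 = 4.44257 × 10^16 kg·m²/s ≈ 4.443 × 10^16 kg·m²/s

Final answer: L = 4.443 × 10^16 kg·m²/s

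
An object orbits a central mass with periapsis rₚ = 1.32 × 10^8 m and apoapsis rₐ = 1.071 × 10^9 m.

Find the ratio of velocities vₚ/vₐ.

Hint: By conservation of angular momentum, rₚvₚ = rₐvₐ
rₚ = 1.32 × 10^8 m
rₐ = 1.071 × 10^9 m
rₚvₚ = rₐvₐ  ⇒  vₚ/vₐ = rₐ/rₚ
vₚ/vₐ = (1.071 × 10^9) / (1.32 × 10^8) = 8.11364

Final answer: vₚ/vₐ = 8.114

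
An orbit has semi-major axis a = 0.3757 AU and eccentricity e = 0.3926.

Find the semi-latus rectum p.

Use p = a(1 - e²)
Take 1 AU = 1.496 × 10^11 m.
a = 0.3757 AU = 5.62047 × 10^10 m
e = 0.3926,  e² = 0.154135,  1 − e² = 0.845865
p = a(1 − e²) = 5.62047 × 10^10 m × 0.845865 = 4.75416 × 10^10 m ≈ 0.3178 AU

Final answer: p = 0.3178 AU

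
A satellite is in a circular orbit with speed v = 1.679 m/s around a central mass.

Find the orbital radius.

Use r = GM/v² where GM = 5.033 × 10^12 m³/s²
v = 1.679 m/s
GM = 5.033 × 10^12 m³/s²
v² = 2.81904 m²/s²
r = GM/v² = (5.033 × 10^12) / 2.81904 = 1.78536 × 10^12 m ≈ 1.785 × 10^12 m

Final answer: 1.785 × 10^12 m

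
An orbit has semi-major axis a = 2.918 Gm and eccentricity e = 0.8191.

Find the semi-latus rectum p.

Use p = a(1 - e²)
a = 2.918 Gm = 2.918 × 10^9 m
e = 0.8191,  e² = 0.670925,  1 − e² = 0.329075
p = a(1 − e²) = 2.918 × 10^9 m × 0.329075 = 9.60241 × 10^8 m ≈ 960.2 Mm

Final answer: p = 960.2 Mm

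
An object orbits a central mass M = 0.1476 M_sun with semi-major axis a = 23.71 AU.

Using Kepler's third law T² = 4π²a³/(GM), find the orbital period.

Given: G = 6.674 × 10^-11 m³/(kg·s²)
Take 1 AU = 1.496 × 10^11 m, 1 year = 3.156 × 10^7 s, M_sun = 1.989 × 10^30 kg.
M = 0.1476 M_sun = 2.93576 × 10^29 kg
GM = G × M = 6.674 × 10^-11 × 2.93576 × 10^29 = 1.95933 × 10^19 m³/s²
a = 23.71 AU = 3.54702 × 10^12 m
a³ = 4.46262 × 10^37 m³
T = 2π √(a³/GM) = 2π √((4.46262 × 10^37) / (1.95933 × 10^19)) = 2π × 1.50918 × 10^9 s
T = 9.48246 × 10^9 s ≈ 300.5 years

Final answer: 300.5 years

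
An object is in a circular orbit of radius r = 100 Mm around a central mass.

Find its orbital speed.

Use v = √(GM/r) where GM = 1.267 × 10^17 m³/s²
r = 100 Mm = 1 × 10^8 m
GM = 1.267 × 10^17 m³/s²
GM/r = (1.267 × 10^17) / (1 × 10^8) = 1.267 × 10^9 m²/s²
v = √(GM/r) = 35594.9 m/s ≈ 35.59 km/s

Final answer: 35.59 km/s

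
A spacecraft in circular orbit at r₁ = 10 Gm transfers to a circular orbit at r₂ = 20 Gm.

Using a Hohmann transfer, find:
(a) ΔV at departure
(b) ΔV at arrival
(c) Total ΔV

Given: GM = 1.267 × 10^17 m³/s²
r₁ = 10 Gm = 1 × 10^10 m
r₂ = 20 Gm = 2 × 10^10 m
GM = 1.267 × 10^17 m³/s²
Transfer ellipse: a_t = (r₁ + r₂)/2 = 1.5 × 10^10 m
Circular speed at r₁: v₁ = √(GM/r₁) = 3559.49 m/s
Transfer speed at r₁ (periapsis): v₁ₜ = √(GM(2/r₁ − 1/a_t)) = 4110.15 m/s
(a) ΔV₁ = v₁ₜ − v₁ = 550.656 m/s ≈ 550.7 m/s
Circular speed at r₂: v₂ = √(GM/r₂) = 2516.94 m/s
Transfer speed at r₂ (apoapsis): v₂ₜ = √(GM(2/r₂ − 1/a_t)) = 2055.08 m/s
(b) ΔV₂ = v₂ − v₂ₜ = 461.868 m/s ≈ 461.9 m/s
(c) ΔV_total = ΔV₁ + ΔV₂ = 1012.52 m/s ≈ 1.013 km/s

Final answer:
(a) ΔV₁ = 550.7 m/s
(b) ΔV₂ = 461.9 m/s
(c) ΔV_total = 1.013 km/s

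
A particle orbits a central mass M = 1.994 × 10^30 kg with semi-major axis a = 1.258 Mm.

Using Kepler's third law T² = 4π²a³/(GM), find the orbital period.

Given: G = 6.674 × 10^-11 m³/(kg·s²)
M = 1.994 × 10^30 kg
GM = G × M = 6.674 × 10^-11 × 1.994 × 10^30 = 1.3308 × 10^20 m³/s²
a = 1.258 Mm = 1.258 × 10^6 m
a³ = 1.99087 × 10^18 m³
T = 2π √(a³/GM) = 2π √((1.99087 × 10^18) / (1.3308 × 10^20)) = 2π × 0.122311 s
T = 0.768502 s ≈ 0.7685 seconds

Final answer: 0.7685 seconds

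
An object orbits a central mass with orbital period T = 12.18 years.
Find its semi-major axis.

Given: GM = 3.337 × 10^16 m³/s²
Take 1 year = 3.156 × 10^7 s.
T = 12.18 years = 3.84401 × 10^8 s
GM = 3.337 × 10^16 m³/s²
Kepler's third law: a³ = GM T² / (4π²)
T² = 1.47764 × 10^17 s²
a³ = (3.337 × 10^16) × (1.47764 × 10^17) / (4π²) = 1.24901 × 10^32 m³
a = (a³)^(1/3) = 4.99868 × 10^10 m ≈ 49.99 Gm

Final answer: 49.99 Gm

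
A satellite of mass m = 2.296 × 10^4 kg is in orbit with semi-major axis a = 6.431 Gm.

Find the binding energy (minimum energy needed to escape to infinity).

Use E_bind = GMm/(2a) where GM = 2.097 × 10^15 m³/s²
a = 6.431 Gm = 6.431 × 10^9 m
GM = 2.097 × 10^15 m³/s²
m = 2.296 × 10^4 kg
GMm = 2.097 × 10^15 × 22960 = 4.81471 × 10^19 m³·kg/s²
2a = 1.2862 × 10^10 m
E_bind = GMm/(2a) = 3.74336 × 10^9 J ≈ 3.743 GJ

Final answer: 3.743 GJ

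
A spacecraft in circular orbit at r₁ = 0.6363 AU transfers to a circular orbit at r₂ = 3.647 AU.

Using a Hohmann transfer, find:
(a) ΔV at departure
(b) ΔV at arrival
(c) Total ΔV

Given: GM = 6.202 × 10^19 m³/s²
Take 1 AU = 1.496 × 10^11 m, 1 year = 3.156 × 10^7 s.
r₁ = 0.6363 AU = 9.51905 × 10^10 m
r₂ = 3.647 AU = 5.45591 × 10^11 m
GM = 6.202 × 10^19 m³/s²
Transfer ellipse: a_t = (r₁ + r₂)/2 = 3.20391 × 10^11 m
Circular speed at r₁: v₁ = √(GM/r₁) = 25525.2 m/s
Transfer speed at r₁ (periapsis): v₁ₜ = √(GM(2/r₁ − 1/a_t)) = 33309.1 m/s
(a) ΔV₁ = v₁ₜ − v₁ = 7783.89 m/s ≈ 1.642 AU/year
Circular speed at r₂: v₂ = √(GM/r₂) = 10661.8 m/s
Transfer speed at r₂ (apoapsis): v₂ₜ = √(GM(2/r₂ − 1/a_t)) = 5811.51 m/s
(b) ΔV₂ = v₂ − v₂ₜ = 4850.33 m/s ≈ 1.023 AU/year
(c) ΔV_total = ΔV₁ + ΔV₂ = 12634.2 m/s ≈ 2.665 AU/year

Final answer:
(a) ΔV₁ = 1.642 AU/year
(b) ΔV₂ = 1.023 AU/year
(c) ΔV_total = 2.665 AU/year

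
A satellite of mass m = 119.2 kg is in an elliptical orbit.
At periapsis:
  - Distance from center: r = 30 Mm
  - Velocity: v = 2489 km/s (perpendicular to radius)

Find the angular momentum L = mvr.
r = 30 Mm = 3 × 10^7 m
v = 2489 km/s = 2.489 × 10^6 m/s
vr = 2.489 × 10^6 × 3 × 10^7 = 7.467 × 10^13 m²/s
L = m × vr = 119.2 × 7.467 × 10^13 = 8.90066 × 10^15 kg·m²/s ≈ 8.901 × 10^15 kg·m²/s

Final answer: L = 8.901 × 10^15 kg·m²/s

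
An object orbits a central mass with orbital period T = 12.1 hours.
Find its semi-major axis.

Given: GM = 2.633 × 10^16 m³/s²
T = 12.1 hours = 43560 s
GM = 2.633 × 10^16 m³/s²
Kepler's third law: a³ = GM T² / (4π²)
T² = 1.89747 × 10^9 s²
a³ = (2.633 × 10^16) × (1.89747 × 10^9) / (4π²) = 1.26551 × 10^24 m³
a = (a³)^(1/3) = 1.08166 × 10^8 m ≈ 108.2 Mm

Final answer: 108.2 Mm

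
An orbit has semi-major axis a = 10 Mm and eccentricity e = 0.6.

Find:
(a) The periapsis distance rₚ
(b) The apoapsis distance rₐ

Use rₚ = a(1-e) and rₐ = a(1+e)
a = 10 Mm = 1 × 10^7 m
e = 0.6:  1 − e = 0.4,  1 + e = 1.6
(a) rₚ = a(1 − e) = 1 × 10^7 m × 0.4 = 4 × 10^6 m ≈ 4 Mm
(b) rₐ = a(1 + e) = 1 × 10^7 m × 1.6 = 1.6 × 10^7 m ≈ 16 Mm

Final answer:
(a) rₚ = 4 Mm
(b) rₐ = 16 Mm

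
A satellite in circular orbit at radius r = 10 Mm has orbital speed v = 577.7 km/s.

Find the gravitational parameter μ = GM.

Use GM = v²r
r = 10 Mm = 1 × 10^7 m
v = 577.7 km/s = 577700 m/s
v² = 3.33737 × 10^11 m²/s²
GM = v²r = 3.33737 × 10^11 × 1 × 10^7 = 3.33737 × 10^18 m³/s²
GM ≈ 3.337 × 10^18 m³/s²

Final answer: GM = 3.337 × 10^18 m³/s²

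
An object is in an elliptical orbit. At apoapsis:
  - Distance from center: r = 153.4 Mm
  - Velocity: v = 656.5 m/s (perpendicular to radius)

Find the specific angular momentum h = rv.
r = 153.4 Mm = 1.534 × 10^8 m
v = 656.5 m/s
h = rv = 1.534 × 10^8 × 656.5 = 1.00707 × 10^11 m²/s ≈ 1.007 × 10^11 m²/s

Final answer: h = 1.007 × 10^11 m²/s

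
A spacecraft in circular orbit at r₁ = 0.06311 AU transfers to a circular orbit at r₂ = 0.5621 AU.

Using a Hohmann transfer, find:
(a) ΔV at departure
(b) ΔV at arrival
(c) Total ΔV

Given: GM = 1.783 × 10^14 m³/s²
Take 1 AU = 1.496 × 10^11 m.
r₁ = 0.06311 AU = 9.44126 × 10^9 m
r₂ = 0.5621 AU = 8.40902 × 10^10 m
GM = 1.783 × 10^14 m³/s²
Transfer ellipse: a_t = (r₁ + r₂)/2 = 4.67657 × 10^10 m
Circular speed at r₁: v₁ = √(GM/r₁) = 137.423 m/s
Transfer speed at r₁ (periapsis): v₁ₜ = √(GM(2/r₁ − 1/a_t)) = 184.276 m/s
(a) ΔV₁ = v₁ₜ − v₁ = 46.8529 m/s ≈ 46.85 m/s
Circular speed at r₂: v₂ = √(GM/r₂) = 46.0472 m/s
Transfer speed at r₂ (apoapsis): v₂ₜ = √(GM(2/r₂ − 1/a_t)) = 20.6897 m/s
(b) ΔV₂ = v₂ − v₂ₜ = 25.3575 m/s ≈ 25.36 m/s
(c) ΔV_total = ΔV₁ + ΔV₂ = 72.2104 m/s ≈ 72.21 m/s

Final answer:
(a) ΔV₁ = 46.85 m/s
(b) ΔV₂ = 25.36 m/s
(c) ΔV_total = 72.21 m/s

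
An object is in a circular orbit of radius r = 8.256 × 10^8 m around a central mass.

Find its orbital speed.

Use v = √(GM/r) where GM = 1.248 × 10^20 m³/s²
r = 8.256 × 10^8 m
GM = 1.248 × 10^20 m³/s²
GM/r = (1.248 × 10^20) / (8.256 × 10^8) = 1.51163 × 10^11 m²/s²
v = √(GM/r) = 388797 m/s ≈ 388.8 km/s

Final answer: 388.8 km/s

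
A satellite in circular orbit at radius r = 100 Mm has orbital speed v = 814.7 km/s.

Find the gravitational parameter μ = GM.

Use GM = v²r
r = 100 Mm = 1 × 10^8 m
v = 814.7 km/s = 814700 m/s
v² = 6.63736 × 10^11 m²/s²
GM = v²r = 6.63736 × 10^11 × 1 × 10^8 = 6.63736 × 10^19 m³/s²
GM ≈ 6.637 × 10^19 m³/s²

Final answer: GM = 6.637 × 10^19 m³/s²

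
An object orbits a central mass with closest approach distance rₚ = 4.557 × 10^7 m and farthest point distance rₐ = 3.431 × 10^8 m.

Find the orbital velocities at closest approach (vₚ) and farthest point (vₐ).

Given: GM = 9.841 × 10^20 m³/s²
rₚ = 4.557 × 10^7 m
rₐ = 3.431 × 10^8 m
GM = 9.841 × 10^20 m³/s²
a = (rₚ + rₐ)/2 = 1.94335 × 10^8 m
Vis-viva: v² = GM (2/r − 1/a)
vₚ² = 9.841 × 10^20 × (4.38885 × 10^-8 − 5.14575 × 10^-9) = 3.81268 × 10^13 m²/s²
vₚ = 6.17469 × 10^6 m/s ≈ 6175 km/s
vₐ² = 9.841 × 10^20 × (5.8292 × 10^-9 − 5.14575 × 10^-9) = 6.72584 × 10^11 m²/s²
vₐ = 820112 m/s ≈ 820.1 km/s

Final answer: vₚ = 6175 km/s, vₐ = 820.1 km/s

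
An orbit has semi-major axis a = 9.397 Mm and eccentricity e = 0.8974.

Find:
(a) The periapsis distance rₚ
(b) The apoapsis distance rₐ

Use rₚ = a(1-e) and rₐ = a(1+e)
a = 9.397 Mm = 9.397 × 10^6 m
e = 0.8974:  1 − e = 0.1026,  1 + e = 1.8974
(a) rₚ = a(1 − e) = 9.397 × 10^6 m × 0.1026 = 964132 m ≈ 964.1 km
(b) rₐ = a(1 + e) = 9.397 × 10^6 m × 1.8974 = 1.78299 × 10^7 m ≈ 17.83 Mm

Final answer:
(a) rₚ = 964.1 km
(b) rₐ = 17.83 Mm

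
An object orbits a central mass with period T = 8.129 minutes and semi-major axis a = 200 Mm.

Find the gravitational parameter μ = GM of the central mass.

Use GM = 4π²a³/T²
T = 8.129 minutes = 487.74 s
a = 200 Mm = 2 × 10^8 m
a³ = 8 × 10^24 m³
T² = 237890 s²
GM = 4π² × (8 × 10^24) / 237890 = 1.32762 × 10^21 m³/s²
GM ≈ 1.328 × 10^21 m³/s²

Final answer: GM = 1.328 × 10^21 m³/s²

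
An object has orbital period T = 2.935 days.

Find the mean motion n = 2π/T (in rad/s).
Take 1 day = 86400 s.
T = 2.935 days = 253584 s
n = 2π / 253584 s = 2.47775 × 10^-5 rad/s ≈ 2.478 × 10^-5 rad/s

Final answer: n = 2.478 × 10^-5 rad/s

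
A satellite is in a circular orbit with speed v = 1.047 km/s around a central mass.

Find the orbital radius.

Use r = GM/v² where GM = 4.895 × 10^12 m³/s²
v = 1.047 km/s = 1047 m/s
GM = 4.895 × 10^12 m³/s²
v² = 1.09621 × 10^6 m²/s²
r = GM/v² = (4.895 × 10^12) / (1.09621 × 10^6) = 4.46539 × 10^6 m ≈ 4.465 Mm

Final answer: 4.465 Mm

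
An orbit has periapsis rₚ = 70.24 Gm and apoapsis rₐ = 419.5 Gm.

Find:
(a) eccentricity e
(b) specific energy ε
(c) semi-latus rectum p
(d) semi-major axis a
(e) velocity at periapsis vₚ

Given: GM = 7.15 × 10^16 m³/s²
rₚ = 70.24 Gm = 7.024 × 10^10 m
rₐ = 419.5 Gm = 4.195 × 10^11 m
GM = 7.15 × 10^16 m³/s²
a = (rₚ + rₐ)/2 = 2.4487 × 10^11 m
e = (rₐ − rₚ)/(rₐ + rₚ) = (3.4926 × 10^11) / (4.8974 × 10^11) = 0.713154
(a) e = 0.713154 ≈ 0.7132
(b) 2a = 4.8974 × 10^11 m;  ε = −GM/(2a) = -145996 J/kg ≈ -146 kJ/kg
(c) 1 − e² = 0.491411;  p = a(1 − e²) = 2.4487 × 10^11 × 0.491411 = 1.20332 × 10^11 m ≈ 120.3 Gm
(d) a = 2.4487 × 10^11 m ≈ 244.9 Gm
(e) vₚ² = GM (2/rₚ − 1/a) = 7.15 × 10^16 × (2.84738 × 10^-11 − 4.0838 × 10^-12) = 1.74389 × 10^6 m²/s²;  vₚ = 1320.56 m/s ≈ 1.321 km/s

Final answer:
(a) eccentricity e = 0.7132
(b) specific energy ε = -146 kJ/kg
(c) semi-latus rectum p = 120.3 Gm
(d) semi-major axis a = 244.9 Gm
(e) velocity at periapsis vₚ = 1.321 km/s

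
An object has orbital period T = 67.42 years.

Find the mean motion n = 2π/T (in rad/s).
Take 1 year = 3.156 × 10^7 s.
T = 67.42 years = 2.12778 × 10^9 s
n = 2π / (2.12778 × 10^9 s) = 2.95294 × 10^-9 rad/s ≈ 2.953 × 10^-9 rad/s

Final answer: n = 2.953 × 10^-9 rad/s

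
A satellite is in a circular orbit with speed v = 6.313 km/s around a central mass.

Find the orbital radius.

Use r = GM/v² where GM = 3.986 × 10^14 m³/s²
v = 6.313 km/s = 6313 m/s
GM = 3.986 × 10^14 m³/s²
v² = 3.9854 × 10^7 m²/s²
r = GM/v² = (3.986 × 10^14) / (3.9854 × 10^7) = 1.00015 × 10^7 m ≈ 10 Mm

Final answer: 10 Mm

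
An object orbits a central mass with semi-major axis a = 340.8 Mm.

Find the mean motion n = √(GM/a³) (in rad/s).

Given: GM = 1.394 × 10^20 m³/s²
a = 340.8 Mm = 3.408 × 10^8 m
GM = 1.394 × 10^20 m³/s²
a³ = 3.95821 × 10^25 m³
GM/a³ = (1.394 × 10^20) / (3.95821 × 10^25) = 3.52179 × 10^-6 s⁻²
n = √(GM/a³) = 0.00187664 rad/s ≈ 0.001877 rad/s

Final answer: n = 0.001877 rad/s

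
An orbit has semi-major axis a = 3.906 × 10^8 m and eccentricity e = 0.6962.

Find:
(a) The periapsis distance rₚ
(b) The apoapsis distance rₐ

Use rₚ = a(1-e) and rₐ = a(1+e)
a = 3.906 × 10^8 m
e = 0.6962:  1 − e = 0.3038,  1 + e = 1.6962
(a) rₚ = a(1 − e) = 3.906 × 10^8 m × 0.3038 = 1.18664 × 10^8 m ≈ 1.187 × 10^8 m
(b) rₐ = a(1 + e) = 3.906 × 10^8 m × 1.6962 = 6.62536 × 10^8 m ≈ 6.625 × 10^8 m

Final answer:
(a) rₚ = 1.187 × 10^8 m
(b) rₐ = 6.625 × 10^8 m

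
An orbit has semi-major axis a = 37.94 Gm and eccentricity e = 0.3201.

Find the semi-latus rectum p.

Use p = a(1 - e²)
a = 37.94 Gm = 3.794 × 10^10 m
e = 0.3201,  e² = 0.102464,  1 − e² = 0.897536
p = a(1 − e²) = 3.794 × 10^10 m × 0.897536 = 3.40525 × 10^10 m ≈ 34.05 Gm

Final answer: p = 34.05 Gm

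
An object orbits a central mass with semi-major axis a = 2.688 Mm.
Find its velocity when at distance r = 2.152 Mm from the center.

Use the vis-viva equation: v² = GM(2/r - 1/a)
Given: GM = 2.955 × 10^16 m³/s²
a = 2.688 Mm = 2.688 × 10^6 m
r = 2.152 Mm = 2.152 × 10^6 m
GM = 2.955 × 10^16 m³/s²
2/r − 1/a = 9.29368 × 10^-7 − 3.72024 × 10^-7 = 5.57344 × 10^-7 m⁻¹
v² = GM (2/r − 1/a) = 1.64695 × 10^10 m²/s²
v = 128334 m/s ≈ 128.3 km/s

Final answer: 128.3 km/s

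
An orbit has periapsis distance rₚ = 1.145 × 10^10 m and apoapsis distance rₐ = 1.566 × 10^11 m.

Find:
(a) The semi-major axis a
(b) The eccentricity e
rₚ = 1.145 × 10^10 m
rₐ = 1.566 × 10^11 m
(a) a = (rₚ + rₐ)/2 = 8.4025 × 10^10 m ≈ 8.402 × 10^10 m
(b) e = (rₐ − rₚ)/(rₐ + rₚ) = (1.4515 × 10^11) / (1.6805 × 10^11) = 0.863731

Final answer:
(a) a = 8.402 × 10^10 m
(b) e = 0.8637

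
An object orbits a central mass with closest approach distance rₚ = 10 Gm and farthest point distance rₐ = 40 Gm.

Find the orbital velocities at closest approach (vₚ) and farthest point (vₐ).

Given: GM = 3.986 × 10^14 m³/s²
rₚ = 10 Gm = 1 × 10^10 m
rₐ = 40 Gm = 4 × 10^10 m
GM = 3.986 × 10^14 m³/s²
a = (rₚ + rₐ)/2 = 2.5 × 10^10 m
Vis-viva: v² = GM (2/r − 1/a)
vₚ² = 3.986 × 10^14 × (2 × 10^-10 − 4 × 10^-11) = 63776 m²/s²
vₚ = 252.539 m/s ≈ 252.5 m/s
vₐ² = 3.986 × 10^14 × (5 × 10^-11 − 4 × 10^-11) = 3986 m²/s²
vₐ = 63.1348 m/s ≈ 63.13 m/s

Final answer: vₚ = 252.5 m/s, vₐ = 63.13 m/s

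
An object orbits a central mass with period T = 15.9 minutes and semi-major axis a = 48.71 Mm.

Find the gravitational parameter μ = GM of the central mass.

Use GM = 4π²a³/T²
T = 15.9 minutes = 954 s
a = 48.71 Mm = 4.871 × 10^7 m
a³ = 1.15572 × 10^23 m³
T² = 910116 s²
GM = 4π² × (1.15572 × 10^23) / 910116 = 5.01323 × 10^18 m³/s²
GM ≈ 5.013 × 10^18 m³/s²

Final answer: GM = 5.013 × 10^18 m³/s²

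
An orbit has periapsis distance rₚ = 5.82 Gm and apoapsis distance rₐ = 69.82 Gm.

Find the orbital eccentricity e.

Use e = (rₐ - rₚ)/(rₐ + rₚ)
rₚ = 5.82 Gm = 5.82 × 10^9 m
rₐ = 69.82 Gm = 6.982 × 10^10 m
rₐ − rₚ = 6.4 × 10^10 m
rₐ + rₚ = 7.564 × 10^10 m
e = (rₐ − rₚ)/(rₐ + rₚ) = 0.846113

Final answer: e = 0.8461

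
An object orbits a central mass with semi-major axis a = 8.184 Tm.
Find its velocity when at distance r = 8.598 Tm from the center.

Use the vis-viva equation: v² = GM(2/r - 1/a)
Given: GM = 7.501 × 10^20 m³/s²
a = 8.184 Tm = 8.184 × 10^12 m
r = 8.598 Tm = 8.598 × 10^12 m
GM = 7.501 × 10^20 m³/s²
2/r − 1/a = 2.32612 × 10^-13 − 1.2219 × 10^-13 = 1.10423 × 10^-13 m⁻¹
v² = GM (2/r − 1/a) = 8.2828 × 10^7 m²/s²
v = 9100.99 m/s ≈ 9.101 km/s

Final answer: 9.101 km/s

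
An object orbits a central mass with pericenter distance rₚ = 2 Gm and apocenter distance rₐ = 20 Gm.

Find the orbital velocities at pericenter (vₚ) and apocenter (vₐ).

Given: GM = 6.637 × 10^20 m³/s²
rₚ = 2 Gm = 2 × 10^9 m
rₐ = 20 Gm = 2 × 10^10 m
GM = 6.637 × 10^20 m³/s²
a = (rₚ + rₐ)/2 = 1.1 × 10^10 m
Vis-viva: v² = GM (2/r − 1/a)
vₚ² = 6.637 × 10^20 × (1 × 10^-9 − 9.09091 × 10^-11) = 6.03364 × 10^11 m²/s²
vₚ = 776765 m/s ≈ 776.8 km/s
vₐ² = 6.637 × 10^20 × (1 × 10^-10 − 9.09091 × 10^-11) = 6.03364 × 10^9 m²/s²
vₐ = 77676.5 m/s ≈ 77.68 km/s

Final answer: vₚ = 776.8 km/s, vₐ = 77.68 km/s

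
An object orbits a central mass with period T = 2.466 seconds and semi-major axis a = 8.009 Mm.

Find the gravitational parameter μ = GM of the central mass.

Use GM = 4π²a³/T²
T = 2.466 seconds
a = 8.009 Mm = 8.009 × 10^6 m
a³ = 5.1373 × 10^20 m³
T² = 6.08116 s²
GM = 4π² × (5.1373 × 10^20) / 6.08116 = 3.3351 × 10^21 m³/s²
GM ≈ 3.335 × 10^21 m³/s²

Final answer: GM = 3.335 × 10^21 m³/s²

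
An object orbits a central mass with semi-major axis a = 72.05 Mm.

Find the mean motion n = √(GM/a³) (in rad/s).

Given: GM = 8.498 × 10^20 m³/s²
a = 72.05 Mm = 7.205 × 10^7 m
GM = 8.498 × 10^20 m³/s²
a³ = 3.74026 × 10^23 m³
GM/a³ = (8.498 × 10^20) / (3.74026 × 10^23) = 0.00227203 s⁻²
n = √(GM/a³) = 0.0476659 rad/s ≈ 0.04767 rad/s

Final answer: n = 0.04767 rad/s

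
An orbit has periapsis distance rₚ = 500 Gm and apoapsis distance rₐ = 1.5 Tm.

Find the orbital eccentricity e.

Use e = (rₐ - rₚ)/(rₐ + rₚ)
rₚ = 500 Gm = 5 × 10^11 m
rₐ = 1.5 Tm = 1.5 × 10^12 m
rₐ − rₚ = 1 × 10^12 m
rₐ + rₚ = 2 × 10^12 m
e = (rₐ − rₚ)/(rₐ + rₚ) = 0.5

Final answer: e = 0.5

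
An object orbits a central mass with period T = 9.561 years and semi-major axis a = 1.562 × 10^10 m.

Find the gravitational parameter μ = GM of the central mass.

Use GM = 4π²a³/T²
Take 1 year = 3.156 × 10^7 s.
T = 9.561 years = 3.01745 × 10^8 s
a = 1.562 × 10^10 m
a³ = 3.81104 × 10^30 m³
T² = 9.10501 × 10^16 s²
GM = 4π² × (3.81104 × 10^30) / (9.10501 × 10^16) = 1.65243 × 10^15 m³/s²
GM ≈ 1.652 × 10^15 m³/s²

Final answer: GM = 1.652 × 10^15 m³/s²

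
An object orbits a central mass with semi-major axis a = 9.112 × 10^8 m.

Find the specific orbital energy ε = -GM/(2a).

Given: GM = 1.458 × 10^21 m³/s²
a = 9.112 × 10^8 m
GM = 1.458 × 10^21 m³/s²
2a = 1.8224 × 10^9 m
ε = −GM/(2a) = -8.00044 × 10^11 J/kg ≈ -800 GJ/kg

Final answer: -800 GJ/kg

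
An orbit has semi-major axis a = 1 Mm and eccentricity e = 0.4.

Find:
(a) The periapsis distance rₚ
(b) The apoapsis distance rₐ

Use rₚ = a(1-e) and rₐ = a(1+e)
a = 1 Mm = 1 × 10^6 m
e = 0.4:  1 − e = 0.6,  1 + e = 1.4
(a) rₚ = a(1 − e) = 1 × 10^6 m × 0.6 = 600000 m ≈ 600 km
(b) rₐ = a(1 + e) = 1 × 10^6 m × 1.4 = 1.4 × 10^6 m ≈ 1.4 Mm

Final answer:
(a) rₚ = 600 km
(b) rₐ = 1.4 Mm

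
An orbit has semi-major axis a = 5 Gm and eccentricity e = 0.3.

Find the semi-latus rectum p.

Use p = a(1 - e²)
a = 5 Gm = 5 × 10^9 m
e = 0.3,  e² = 0.09,  1 − e² = 0.91
p = a(1 − e²) = 5 × 10^9 m × 0.91 = 4.55 × 10^9 m ≈ 4.55 Gm

Final answer: p = 4.55 Gm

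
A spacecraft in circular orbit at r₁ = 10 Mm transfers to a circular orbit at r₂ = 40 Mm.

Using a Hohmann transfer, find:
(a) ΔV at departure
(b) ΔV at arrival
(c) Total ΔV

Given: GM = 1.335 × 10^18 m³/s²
r₁ = 10 Mm = 1 × 10^7 m
r₂ = 40 Mm = 4 × 10^7 m
GM = 1.335 × 10^18 m³/s²
Transfer ellipse: a_t = (r₁ + r₂)/2 = 2.5 × 10^7 m
Circular speed at r₁: v₁ = √(GM/r₁) = 365377 m/s
Transfer speed at r₁ (periapsis): v₁ₜ = √(GM(2/r₁ − 1/a_t)) = 462169 m/s
(a) ΔV₁ = v₁ₜ − v₁ = 96792.3 m/s ≈ 96.79 km/s
Circular speed at r₂: v₂ = √(GM/r₂) = 182688 m/s
Transfer speed at r₂ (apoapsis): v₂ₜ = √(GM(2/r₂ − 1/a_t)) = 115542 m/s
(b) ΔV₂ = v₂ − v₂ₜ = 67146.1 m/s ≈ 67.15 km/s
(c) ΔV_total = ΔV₁ + ΔV₂ = 163938 m/s ≈ 163.9 km/s

Final answer:
(a) ΔV₁ = 96.79 km/s
(b) ΔV₂ = 67.15 km/s
(c) ΔV_total = 163.9 km/s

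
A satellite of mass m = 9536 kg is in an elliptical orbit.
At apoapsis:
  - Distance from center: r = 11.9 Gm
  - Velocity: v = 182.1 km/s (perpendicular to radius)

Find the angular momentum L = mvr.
r = 11.9 Gm = 1.19 × 10^10 m
v = 182.1 km/s = 182100 m/s
vr = 182100 × 1.19 × 10^10 = 2.16699 × 10^15 m²/s
L = m × vr = 9536 × 2.16699 × 10^15 = 2.06644 × 10^19 kg·m²/s ≈ 2.066 × 10^19 kg·m²/s

Final answer: L = 2.066 × 10^19 kg·m²/s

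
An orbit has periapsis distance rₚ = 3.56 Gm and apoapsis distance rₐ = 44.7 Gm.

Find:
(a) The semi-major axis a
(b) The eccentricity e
rₚ = 3.56 Gm = 3.56 × 10^9 m
rₐ = 44.7 Gm = 4.47 × 10^10 m
(a) a = (rₚ + rₐ)/2 = 2.413 × 10^10 m ≈ 24.13 Gm
(b) e = (rₐ − rₚ)/(rₐ + rₚ) = (4.114 × 10^10) / (4.826 × 10^10) = 0.852466

Final answer:
(a) a = 24.13 Gm
(b) e = 0.8525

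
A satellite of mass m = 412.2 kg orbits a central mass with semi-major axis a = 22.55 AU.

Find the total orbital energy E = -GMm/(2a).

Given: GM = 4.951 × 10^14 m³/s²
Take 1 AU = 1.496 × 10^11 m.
a = 22.55 AU = 3.37348 × 10^12 m
GM = 4.951 × 10^14 m³/s²
2a = 6.74696 × 10^12 m
GMm = 4.951 × 10^14 × 412.2 = 2.0408 × 10^17 m³·kg/s²
E = −GMm/(2a) = -30247.7 J ≈ -30.25 kJ

Final answer: -30.25 kJ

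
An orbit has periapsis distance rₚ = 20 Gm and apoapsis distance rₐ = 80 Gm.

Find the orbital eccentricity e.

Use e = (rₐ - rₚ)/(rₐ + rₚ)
rₚ = 20 Gm = 2 × 10^10 m
rₐ = 80 Gm = 8 × 10^10 m
rₐ − rₚ = 6 × 10^10 m
rₐ + rₚ = 1 × 10^11 m
e = (rₐ − rₚ)/(rₐ + rₚ) = 0.6

Final answer: e = 0.6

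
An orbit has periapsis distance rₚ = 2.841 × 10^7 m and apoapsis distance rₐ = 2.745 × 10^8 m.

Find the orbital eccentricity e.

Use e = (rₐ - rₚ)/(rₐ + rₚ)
rₚ = 2.841 × 10^7 m
rₐ = 2.745 × 10^8 m
rₐ − rₚ = 2.4609 × 10^8 m
rₐ + rₚ = 3.0291 × 10^8 m
e = (rₐ − rₚ)/(rₐ + rₚ) = 0.81242

Final answer: e = 0.8124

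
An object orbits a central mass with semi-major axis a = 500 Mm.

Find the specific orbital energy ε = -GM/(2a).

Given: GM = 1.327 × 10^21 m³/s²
a = 500 Mm = 5 × 10^8 m
GM = 1.327 × 10^21 m³/s²
2a = 1 × 10^9 m
ε = −GM/(2a) = -1.327 × 10^12 J/kg ≈ -1327 GJ/kg

Final answer: -1327 GJ/kg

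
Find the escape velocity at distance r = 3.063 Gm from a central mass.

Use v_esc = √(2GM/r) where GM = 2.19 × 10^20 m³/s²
r = 3.063 Gm = 3.063 × 10^9 m
GM = 2.19 × 10^20 m³/s²
2GM/r = 2 × (2.19 × 10^20) / (3.063 × 10^9) = 1.42997 × 10^11 m²/s²
v_esc = √(2GM/r) = 378150 m/s ≈ 378.1 km/s

Final answer: 378.1 km/s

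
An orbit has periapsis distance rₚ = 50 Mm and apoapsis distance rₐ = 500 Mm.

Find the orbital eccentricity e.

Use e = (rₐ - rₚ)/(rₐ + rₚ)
rₚ = 50 Mm = 5 × 10^7 m
rₐ = 500 Mm = 5 × 10^8 m
rₐ − rₚ = 4.5 × 10^8 m
rₐ + rₚ = 5.5 × 10^8 m
e = (rₐ − rₚ)/(rₐ + rₚ) = 0.818182

Final answer: e = 0.8182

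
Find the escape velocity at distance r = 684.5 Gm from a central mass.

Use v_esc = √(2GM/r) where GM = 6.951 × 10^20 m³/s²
r = 684.5 Gm = 6.845 × 10^11 m
GM = 6.951 × 10^20 m³/s²
2GM/r = 2 × (6.951 × 10^20) / (6.845 × 10^11) = 2.03097 × 10^9 m²/s²
v_esc = √(2GM/r) = 45066.3 m/s ≈ 45.07 km/s

Final answer: 45.07 km/s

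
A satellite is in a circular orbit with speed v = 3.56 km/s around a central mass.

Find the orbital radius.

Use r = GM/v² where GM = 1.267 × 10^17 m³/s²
v = 3.56 km/s = 3560 m/s
GM = 1.267 × 10^17 m³/s²
v² = 1.26736 × 10^7 m²/s²
r = GM/v² = (1.267 × 10^17) / (1.26736 × 10^7) = 9.99716 × 10^9 m ≈ 9.997 Gm

Final answer: 9.997 Gm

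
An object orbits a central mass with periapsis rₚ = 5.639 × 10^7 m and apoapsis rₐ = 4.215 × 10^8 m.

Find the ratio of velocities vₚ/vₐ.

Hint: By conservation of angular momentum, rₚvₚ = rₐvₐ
rₚ = 5.639 × 10^7 m
rₐ = 4.215 × 10^8 m
rₚvₚ = rₐvₐ  ⇒  vₚ/vₐ = rₐ/rₚ
vₚ/vₐ = (4.215 × 10^8) / (5.639 × 10^7) = 7.47473

Final answer: vₚ/vₐ = 7.475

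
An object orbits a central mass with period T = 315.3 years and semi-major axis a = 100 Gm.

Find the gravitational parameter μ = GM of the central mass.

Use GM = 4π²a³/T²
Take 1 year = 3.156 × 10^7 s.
T = 315.3 years = 9.95087 × 10^9 s
a = 100 Gm = 1 × 10^11 m
a³ = 1 × 10^33 m³
T² = 9.90198 × 10^19 s²
GM = 4π² × (1 × 10^33) / (9.90198 × 10^19) = 3.98692 × 10^14 m³/s²
GM ≈ 3.987 × 10^14 m³/s²

Final answer: GM = 3.987 × 10^14 m³/s²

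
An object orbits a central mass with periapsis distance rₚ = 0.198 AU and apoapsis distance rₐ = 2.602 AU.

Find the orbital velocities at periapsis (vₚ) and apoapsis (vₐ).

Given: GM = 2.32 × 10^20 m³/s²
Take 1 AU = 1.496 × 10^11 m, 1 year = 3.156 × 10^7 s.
rₚ = 0.198 AU = 2.96208 × 10^10 m
rₐ = 2.602 AU = 3.89259 × 10^11 m
GM = 2.32 × 10^20 m³/s²
a = (rₚ + rₐ)/2 = 2.0944 × 10^11 m
Vis-viva: v² = GM (2/r − 1/a)
vₚ² = 2.32 × 10^20 × (6.75201 × 10^-11 − 4.77464 × 10^-12) = 1.4557 × 10^10 m²/s²
vₚ = 120652 m/s ≈ 25.45 AU/year
vₐ² = 2.32 × 10^20 × (5.13796 × 10^-12 − 4.77464 × 10^-12) = 8.4292 × 10^7 m²/s²
vₐ = 9181.07 m/s ≈ 1.937 AU/year

Final answer: vₚ = 25.45 AU/year, vₐ = 1.937 AU/year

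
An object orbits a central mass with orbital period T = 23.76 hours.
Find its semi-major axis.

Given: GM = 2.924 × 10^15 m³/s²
T = 23.76 hours = 85536 s
GM = 2.924 × 10^15 m³/s²
Kepler's third law: a³ = GM T² / (4π²)
T² = 7.31641 × 10^9 s²
a³ = (2.924 × 10^15) × (7.31641 × 10^9) / (4π²) = 5.41895 × 10^23 m³
a = (a³)^(1/3) = 8.15277 × 10^7 m ≈ 8.153 × 10^7 m

Final answer: 8.153 × 10^7 m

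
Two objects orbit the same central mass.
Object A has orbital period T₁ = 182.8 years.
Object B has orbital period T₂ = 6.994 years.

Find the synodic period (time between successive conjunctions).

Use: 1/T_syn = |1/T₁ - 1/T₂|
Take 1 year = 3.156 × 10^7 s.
T₁ = 182.8 years = 5.76917 × 10^9 s
T₂ = 6.994 years = 2.20731 × 10^8 s
1/T₁ = 1.73335 × 10^-10 s⁻¹
1/T₂ = 4.53041 × 10^-9 s⁻¹
|1/T₁ − 1/T₂| = 4.35707 × 10^-9 s⁻¹
T_syn = 1 / |1/T₁ − 1/T₂| = 2.29512 × 10^8 s ≈ 7.272 years

Final answer: T_syn = 7.272 years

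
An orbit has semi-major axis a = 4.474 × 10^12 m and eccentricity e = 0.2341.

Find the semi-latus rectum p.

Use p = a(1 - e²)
a = 4.474 × 10^12 m
e = 0.2341,  e² = 0.0548028,  1 − e² = 0.945197
p = a(1 − e²) = 4.474 × 10^12 m × 0.945197 = 4.22881 × 10^12 m ≈ 4.229 × 10^12 m

Final answer: p = 4.229 × 10^12 m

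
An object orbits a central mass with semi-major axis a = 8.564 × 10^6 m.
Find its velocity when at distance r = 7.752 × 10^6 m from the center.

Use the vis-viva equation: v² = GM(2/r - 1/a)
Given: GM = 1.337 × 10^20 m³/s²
a = 8.564 × 10^6 m
r = 7.752 × 10^6 m
GM = 1.337 × 10^20 m³/s²
2/r − 1/a = 2.57998 × 10^-7 − 1.16768 × 10^-7 = 1.4123 × 10^-7 m⁻¹
v² = GM (2/r − 1/a) = 1.88825 × 10^13 m²/s²
v = 4.3454 × 10^6 m/s ≈ 4345 km/s

Final answer: 4345 km/s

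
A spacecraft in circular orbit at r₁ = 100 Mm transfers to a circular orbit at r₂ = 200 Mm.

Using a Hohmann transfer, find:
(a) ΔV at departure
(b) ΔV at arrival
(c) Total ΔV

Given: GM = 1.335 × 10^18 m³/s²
r₁ = 100 Mm = 1 × 10^8 m
r₂ = 200 Mm = 2 × 10^8 m
GM = 1.335 × 10^18 m³/s²
Transfer ellipse: a_t = (r₁ + r₂)/2 = 1.5 × 10^8 m
Circular speed at r₁: v₁ = √(GM/r₁) = 115542 m/s
Transfer speed at r₁ (periapsis): v₁ₜ = √(GM(2/r₁ − 1/a_t)) = 133417 m/s
(a) ΔV₁ = v₁ₜ − v₁ = 17874.4 m/s ≈ 17.87 km/s
Circular speed at r₂: v₂ = √(GM/r₂) = 81700.7 m/s
Transfer speed at r₂ (apoapsis): v₂ₜ = √(GM(2/r₂ − 1/a_t)) = 66708.3 m/s
(b) ΔV₂ = v₂ − v₂ₜ = 14992.4 m/s ≈ 14.99 km/s
(c) ΔV_total = ΔV₁ + ΔV₂ = 32866.8 m/s ≈ 32.87 km/s

Final answer:
(a) ΔV₁ = 17.87 km/s
(b) ΔV₂ = 14.99 km/s
(c) ΔV_total = 32.87 km/s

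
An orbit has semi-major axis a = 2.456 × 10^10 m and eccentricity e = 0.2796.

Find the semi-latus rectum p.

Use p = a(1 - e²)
a = 2.456 × 10^10 m
e = 0.2796,  e² = 0.0781762,  1 − e² = 0.921824
p = a(1 − e²) = 2.456 × 10^10 m × 0.921824 = 2.264 × 10^10 m ≈ 2.264 × 10^10 m

Final answer: p = 2.264 × 10^10 m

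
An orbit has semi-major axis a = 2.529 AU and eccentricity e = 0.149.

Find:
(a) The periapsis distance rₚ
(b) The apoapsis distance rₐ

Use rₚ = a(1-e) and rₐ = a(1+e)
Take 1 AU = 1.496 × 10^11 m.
a = 2.529 AU = 3.78338 × 10^11 m
e = 0.149:  1 − e = 0.851,  1 + e = 1.149
(a) rₚ = a(1 − e) = 3.78338 × 10^11 m × 0.851 = 3.21966 × 10^11 m ≈ 2.152 AU
(b) rₐ = a(1 + e) = 3.78338 × 10^11 m × 1.149 = 4.34711 × 10^11 m ≈ 2.906 AU

Final answer:
(a) rₚ = 2.152 AU
(b) rₐ = 2.906 AU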